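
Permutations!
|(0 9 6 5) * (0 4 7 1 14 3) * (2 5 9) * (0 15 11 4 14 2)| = 18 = |(1 2 5 14 3 15 11 4 7)(6 9)|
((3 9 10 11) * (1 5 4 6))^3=(1 6 4 5)(3 11 10 9)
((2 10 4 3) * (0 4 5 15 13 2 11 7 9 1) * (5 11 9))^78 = (0 9 4 1 3)(2 10 11 7 5 15 13)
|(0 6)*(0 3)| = 3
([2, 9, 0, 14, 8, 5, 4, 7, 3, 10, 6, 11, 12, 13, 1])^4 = (1 4)(3 10)(6 14)(8 9)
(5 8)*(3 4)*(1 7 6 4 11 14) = [0, 7, 2, 11, 3, 8, 4, 6, 5, 9, 10, 14, 12, 13, 1] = (1 7 6 4 3 11 14)(5 8)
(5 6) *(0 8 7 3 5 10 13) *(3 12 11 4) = (0 8 7 12 11 4 3 5 6 10 13) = [8, 1, 2, 5, 3, 6, 10, 12, 7, 9, 13, 4, 11, 0]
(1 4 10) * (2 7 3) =(1 4 10)(2 7 3) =[0, 4, 7, 2, 10, 5, 6, 3, 8, 9, 1]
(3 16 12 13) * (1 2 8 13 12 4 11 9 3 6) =(1 2 8 13 6)(3 16 4 11 9) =[0, 2, 8, 16, 11, 5, 1, 7, 13, 3, 10, 9, 12, 6, 14, 15, 4]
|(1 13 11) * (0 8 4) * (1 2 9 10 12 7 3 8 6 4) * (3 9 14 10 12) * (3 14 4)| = |(0 6 3 8 1 13 11 2 4)(7 9 12)(10 14)| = 18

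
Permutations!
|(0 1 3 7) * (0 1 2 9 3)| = 6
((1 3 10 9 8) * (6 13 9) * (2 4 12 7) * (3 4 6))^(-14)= (1 2 8 7 9 12 13 4 6)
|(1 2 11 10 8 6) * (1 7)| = |(1 2 11 10 8 6 7)| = 7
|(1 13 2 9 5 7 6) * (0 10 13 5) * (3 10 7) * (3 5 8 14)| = |(0 7 6 1 8 14 3 10 13 2 9)| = 11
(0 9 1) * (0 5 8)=[9, 5, 2, 3, 4, 8, 6, 7, 0, 1]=(0 9 1 5 8)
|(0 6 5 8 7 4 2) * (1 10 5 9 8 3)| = |(0 6 9 8 7 4 2)(1 10 5 3)| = 28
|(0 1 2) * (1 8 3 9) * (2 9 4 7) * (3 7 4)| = 4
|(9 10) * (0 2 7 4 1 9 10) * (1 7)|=|(10)(0 2 1 9)(4 7)|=4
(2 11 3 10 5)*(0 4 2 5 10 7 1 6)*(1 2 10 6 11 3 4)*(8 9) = (0 1 11 4 10 6)(2 3 7)(8 9) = [1, 11, 3, 7, 10, 5, 0, 2, 9, 8, 6, 4]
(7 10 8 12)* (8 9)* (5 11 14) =(5 11 14)(7 10 9 8 12) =[0, 1, 2, 3, 4, 11, 6, 10, 12, 8, 9, 14, 7, 13, 5]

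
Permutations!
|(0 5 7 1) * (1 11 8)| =6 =|(0 5 7 11 8 1)|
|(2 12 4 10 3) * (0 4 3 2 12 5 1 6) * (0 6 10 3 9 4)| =|(1 10 2 5)(3 12 9 4)| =4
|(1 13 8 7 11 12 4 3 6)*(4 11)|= 14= |(1 13 8 7 4 3 6)(11 12)|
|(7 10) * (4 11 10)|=4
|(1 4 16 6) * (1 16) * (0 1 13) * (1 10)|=|(0 10 1 4 13)(6 16)|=10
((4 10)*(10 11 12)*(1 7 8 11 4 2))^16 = ((1 7 8 11 12 10 2))^16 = (1 8 12 2 7 11 10)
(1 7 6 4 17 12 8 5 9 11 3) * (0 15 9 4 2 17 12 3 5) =(0 15 9 11 5 4 12 8)(1 7 6 2 17 3) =[15, 7, 17, 1, 12, 4, 2, 6, 0, 11, 10, 5, 8, 13, 14, 9, 16, 3]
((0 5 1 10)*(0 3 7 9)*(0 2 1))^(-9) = ((0 5)(1 10 3 7 9 2))^(-9) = (0 5)(1 7)(2 3)(9 10)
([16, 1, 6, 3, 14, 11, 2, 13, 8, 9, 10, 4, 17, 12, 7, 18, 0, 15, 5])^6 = (4 15 7 5 12)(11 17 14 18 13)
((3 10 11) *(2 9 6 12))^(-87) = ((2 9 6 12)(3 10 11))^(-87) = (2 9 6 12)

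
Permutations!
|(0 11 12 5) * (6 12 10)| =|(0 11 10 6 12 5)| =6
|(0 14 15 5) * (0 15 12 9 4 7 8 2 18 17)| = |(0 14 12 9 4 7 8 2 18 17)(5 15)| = 10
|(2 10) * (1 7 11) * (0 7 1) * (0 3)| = |(0 7 11 3)(2 10)| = 4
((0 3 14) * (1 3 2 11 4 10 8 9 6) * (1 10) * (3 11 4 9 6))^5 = (0 9 4 14 11 2 3 1)(6 8 10)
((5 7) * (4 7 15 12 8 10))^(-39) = (4 15 10 5 8 7 12)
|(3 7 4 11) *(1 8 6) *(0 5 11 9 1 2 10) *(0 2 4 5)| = |(1 8 6 4 9)(2 10)(3 7 5 11)| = 20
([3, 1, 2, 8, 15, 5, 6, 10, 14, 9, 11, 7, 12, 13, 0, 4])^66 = (15)(0 8)(3 14)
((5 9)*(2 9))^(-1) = (2 5 9) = ((2 9 5))^(-1)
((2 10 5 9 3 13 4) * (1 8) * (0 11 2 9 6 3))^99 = (0 9 4 13 3 6 5 10 2 11)(1 8)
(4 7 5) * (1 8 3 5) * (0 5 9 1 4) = [5, 8, 2, 9, 7, 0, 6, 4, 3, 1] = (0 5)(1 8 3 9)(4 7)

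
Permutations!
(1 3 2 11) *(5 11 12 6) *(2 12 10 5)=(1 3 12 6 2 10 5 11)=[0, 3, 10, 12, 4, 11, 2, 7, 8, 9, 5, 1, 6]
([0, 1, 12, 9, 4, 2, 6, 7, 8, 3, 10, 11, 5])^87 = [0, 1, 2, 9, 4, 5, 6, 7, 8, 3, 10, 11, 12]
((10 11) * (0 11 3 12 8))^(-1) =(0 8 12 3 10 11) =((0 11 10 3 12 8))^(-1)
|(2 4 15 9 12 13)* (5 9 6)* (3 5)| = 9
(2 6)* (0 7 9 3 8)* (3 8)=(0 7 9 8)(2 6)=[7, 1, 6, 3, 4, 5, 2, 9, 0, 8]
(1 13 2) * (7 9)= (1 13 2)(7 9)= [0, 13, 1, 3, 4, 5, 6, 9, 8, 7, 10, 11, 12, 2]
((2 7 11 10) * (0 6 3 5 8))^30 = (2 11)(7 10)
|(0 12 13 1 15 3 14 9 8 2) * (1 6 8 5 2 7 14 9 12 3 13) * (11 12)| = 45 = |(0 3 9 5 2)(1 15 13 6 8 7 14 11 12)|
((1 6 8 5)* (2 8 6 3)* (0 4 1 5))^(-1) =(0 8 2 3 1 4)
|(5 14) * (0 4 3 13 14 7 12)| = |(0 4 3 13 14 5 7 12)| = 8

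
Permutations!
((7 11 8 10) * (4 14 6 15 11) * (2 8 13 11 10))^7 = ((2 8)(4 14 6 15 10 7)(11 13))^7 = (2 8)(4 14 6 15 10 7)(11 13)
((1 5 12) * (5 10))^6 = (1 5)(10 12)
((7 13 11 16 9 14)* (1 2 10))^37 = ((1 2 10)(7 13 11 16 9 14))^37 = (1 2 10)(7 13 11 16 9 14)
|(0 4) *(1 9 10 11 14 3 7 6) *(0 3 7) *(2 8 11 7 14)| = 15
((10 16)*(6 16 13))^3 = ((6 16 10 13))^3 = (6 13 10 16)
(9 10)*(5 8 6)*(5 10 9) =(5 8 6 10) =[0, 1, 2, 3, 4, 8, 10, 7, 6, 9, 5]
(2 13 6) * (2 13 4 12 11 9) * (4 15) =(2 15 4 12 11 9)(6 13) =[0, 1, 15, 3, 12, 5, 13, 7, 8, 2, 10, 9, 11, 6, 14, 4]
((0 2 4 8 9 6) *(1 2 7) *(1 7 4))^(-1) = (0 6 9 8 4)(1 2)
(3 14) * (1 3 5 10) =(1 3 14 5 10) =[0, 3, 2, 14, 4, 10, 6, 7, 8, 9, 1, 11, 12, 13, 5]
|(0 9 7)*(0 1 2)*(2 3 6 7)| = 12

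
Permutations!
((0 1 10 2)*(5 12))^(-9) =((0 1 10 2)(5 12))^(-9) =(0 2 10 1)(5 12)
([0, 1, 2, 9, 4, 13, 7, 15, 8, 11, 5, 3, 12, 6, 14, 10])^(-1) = (3 11 9)(5 10 15 7 6 13)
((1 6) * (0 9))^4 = (9)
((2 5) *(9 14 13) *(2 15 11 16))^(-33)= (2 15 16 5 11)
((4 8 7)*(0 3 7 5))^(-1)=(0 5 8 4 7 3)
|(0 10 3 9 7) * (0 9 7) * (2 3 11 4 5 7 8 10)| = 10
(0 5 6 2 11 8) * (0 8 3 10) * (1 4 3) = (0 5 6 2 11 1 4 3 10) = [5, 4, 11, 10, 3, 6, 2, 7, 8, 9, 0, 1]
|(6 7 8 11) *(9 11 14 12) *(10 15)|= |(6 7 8 14 12 9 11)(10 15)|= 14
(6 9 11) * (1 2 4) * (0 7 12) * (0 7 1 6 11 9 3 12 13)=[1, 2, 4, 12, 6, 5, 3, 13, 8, 9, 10, 11, 7, 0]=(0 1 2 4 6 3 12 7 13)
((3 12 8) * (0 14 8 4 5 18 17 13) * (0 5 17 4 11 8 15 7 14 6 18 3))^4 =((0 6 18 4 17 13 5 3 12 11 8)(7 14 15))^4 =(0 17 12 6 13 11 18 5 8 4 3)(7 14 15)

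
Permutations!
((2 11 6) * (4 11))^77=(2 4 11 6)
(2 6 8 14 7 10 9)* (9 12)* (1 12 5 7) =(1 12 9 2 6 8 14)(5 7 10) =[0, 12, 6, 3, 4, 7, 8, 10, 14, 2, 5, 11, 9, 13, 1]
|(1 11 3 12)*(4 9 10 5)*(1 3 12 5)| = 8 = |(1 11 12 3 5 4 9 10)|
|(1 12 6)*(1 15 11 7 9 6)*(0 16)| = 10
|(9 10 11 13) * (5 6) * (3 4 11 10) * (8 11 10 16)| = |(3 4 10 16 8 11 13 9)(5 6)| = 8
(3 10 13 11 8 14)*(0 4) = (0 4)(3 10 13 11 8 14) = [4, 1, 2, 10, 0, 5, 6, 7, 14, 9, 13, 8, 12, 11, 3]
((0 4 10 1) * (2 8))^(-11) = ((0 4 10 1)(2 8))^(-11) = (0 4 10 1)(2 8)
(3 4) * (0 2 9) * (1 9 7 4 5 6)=(0 2 7 4 3 5 6 1 9)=[2, 9, 7, 5, 3, 6, 1, 4, 8, 0]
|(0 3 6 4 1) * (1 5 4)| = |(0 3 6 1)(4 5)| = 4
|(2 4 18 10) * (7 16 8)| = |(2 4 18 10)(7 16 8)| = 12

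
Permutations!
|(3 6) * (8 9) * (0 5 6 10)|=|(0 5 6 3 10)(8 9)|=10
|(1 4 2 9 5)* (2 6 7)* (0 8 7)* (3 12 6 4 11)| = 11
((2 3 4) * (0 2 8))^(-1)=(0 8 4 3 2)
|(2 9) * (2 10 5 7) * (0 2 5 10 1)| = 4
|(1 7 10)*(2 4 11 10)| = 6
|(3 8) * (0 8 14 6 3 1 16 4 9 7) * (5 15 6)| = 35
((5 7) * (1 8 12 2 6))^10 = ((1 8 12 2 6)(5 7))^10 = (12)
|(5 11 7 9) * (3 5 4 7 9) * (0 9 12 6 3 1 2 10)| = |(0 9 4 7 1 2 10)(3 5 11 12 6)| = 35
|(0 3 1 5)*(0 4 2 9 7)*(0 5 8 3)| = 15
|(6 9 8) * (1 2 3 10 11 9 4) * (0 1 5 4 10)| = 20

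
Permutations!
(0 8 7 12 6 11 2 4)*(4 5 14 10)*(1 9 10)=(0 8 7 12 6 11 2 5 14 1 9 10 4)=[8, 9, 5, 3, 0, 14, 11, 12, 7, 10, 4, 2, 6, 13, 1]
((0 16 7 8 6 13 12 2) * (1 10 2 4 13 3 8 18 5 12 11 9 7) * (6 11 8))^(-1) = (0 2 10 1 16)(3 6)(4 12 5 18 7 9 11 8 13)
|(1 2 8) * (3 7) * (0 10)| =|(0 10)(1 2 8)(3 7)| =6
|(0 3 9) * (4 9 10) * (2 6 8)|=|(0 3 10 4 9)(2 6 8)|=15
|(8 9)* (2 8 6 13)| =|(2 8 9 6 13)| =5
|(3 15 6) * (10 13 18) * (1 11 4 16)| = 12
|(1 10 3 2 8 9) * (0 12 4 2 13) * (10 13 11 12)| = 11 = |(0 10 3 11 12 4 2 8 9 1 13)|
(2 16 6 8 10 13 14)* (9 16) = [0, 1, 9, 3, 4, 5, 8, 7, 10, 16, 13, 11, 12, 14, 2, 15, 6] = (2 9 16 6 8 10 13 14)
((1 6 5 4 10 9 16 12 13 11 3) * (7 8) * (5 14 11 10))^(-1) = ((1 6 14 11 3)(4 5)(7 8)(9 16 12 13 10))^(-1) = (1 3 11 14 6)(4 5)(7 8)(9 10 13 12 16)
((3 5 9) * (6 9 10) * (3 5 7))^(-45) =((3 7)(5 10 6 9))^(-45) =(3 7)(5 9 6 10)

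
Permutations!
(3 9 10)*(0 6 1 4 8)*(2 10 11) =[6, 4, 10, 9, 8, 5, 1, 7, 0, 11, 3, 2] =(0 6 1 4 8)(2 10 3 9 11)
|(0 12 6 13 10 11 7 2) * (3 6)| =|(0 12 3 6 13 10 11 7 2)| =9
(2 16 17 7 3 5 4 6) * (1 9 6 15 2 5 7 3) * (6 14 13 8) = (1 9 14 13 8 6 5 4 15 2 16 17 3 7) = [0, 9, 16, 7, 15, 4, 5, 1, 6, 14, 10, 11, 12, 8, 13, 2, 17, 3]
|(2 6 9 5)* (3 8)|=|(2 6 9 5)(3 8)|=4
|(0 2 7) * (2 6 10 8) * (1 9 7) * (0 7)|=7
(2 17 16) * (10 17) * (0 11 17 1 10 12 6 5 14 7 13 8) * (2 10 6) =[11, 6, 12, 3, 4, 14, 5, 13, 0, 9, 1, 17, 2, 8, 7, 15, 10, 16] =(0 11 17 16 10 1 6 5 14 7 13 8)(2 12)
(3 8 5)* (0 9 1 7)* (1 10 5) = (0 9 10 5 3 8 1 7) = [9, 7, 2, 8, 4, 3, 6, 0, 1, 10, 5]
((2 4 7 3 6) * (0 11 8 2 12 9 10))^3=(0 2 3 9 11 4 6 10 8 7 12)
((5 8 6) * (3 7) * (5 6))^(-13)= (3 7)(5 8)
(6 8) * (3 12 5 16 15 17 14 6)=(3 12 5 16 15 17 14 6 8)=[0, 1, 2, 12, 4, 16, 8, 7, 3, 9, 10, 11, 5, 13, 6, 17, 15, 14]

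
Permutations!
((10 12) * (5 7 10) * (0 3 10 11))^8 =(0 3 10 12 5 7 11)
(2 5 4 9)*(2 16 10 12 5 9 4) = (2 9 16 10 12 5) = [0, 1, 9, 3, 4, 2, 6, 7, 8, 16, 12, 11, 5, 13, 14, 15, 10]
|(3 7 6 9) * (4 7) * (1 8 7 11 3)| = 15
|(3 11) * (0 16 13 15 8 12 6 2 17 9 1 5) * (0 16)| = |(1 5 16 13 15 8 12 6 2 17 9)(3 11)| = 22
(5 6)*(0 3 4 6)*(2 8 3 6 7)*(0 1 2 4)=(0 6 5 1 2 8 3)(4 7)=[6, 2, 8, 0, 7, 1, 5, 4, 3]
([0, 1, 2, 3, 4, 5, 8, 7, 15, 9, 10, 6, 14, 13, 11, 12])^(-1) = (6 11 14 12 15 8)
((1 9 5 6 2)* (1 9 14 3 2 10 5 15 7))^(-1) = (1 7 15 9 2 3 14)(5 10 6)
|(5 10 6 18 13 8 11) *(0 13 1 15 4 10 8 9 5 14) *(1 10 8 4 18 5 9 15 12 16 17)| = 44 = |(0 13 15 18 10 6 5 4 8 11 14)(1 12 16 17)|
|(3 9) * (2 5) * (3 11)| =6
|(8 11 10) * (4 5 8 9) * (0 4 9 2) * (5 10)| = 12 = |(0 4 10 2)(5 8 11)|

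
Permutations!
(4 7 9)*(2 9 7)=(2 9 4)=[0, 1, 9, 3, 2, 5, 6, 7, 8, 4]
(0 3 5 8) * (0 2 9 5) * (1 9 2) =(0 3)(1 9 5 8) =[3, 9, 2, 0, 4, 8, 6, 7, 1, 5]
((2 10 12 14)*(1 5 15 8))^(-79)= (1 5 15 8)(2 10 12 14)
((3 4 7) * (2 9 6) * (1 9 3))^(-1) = (1 7 4 3 2 6 9)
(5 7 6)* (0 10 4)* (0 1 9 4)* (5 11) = (0 10)(1 9 4)(5 7 6 11) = [10, 9, 2, 3, 1, 7, 11, 6, 8, 4, 0, 5]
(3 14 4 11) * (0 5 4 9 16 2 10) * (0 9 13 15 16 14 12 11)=(0 5 4)(2 10 9 14 13 15 16)(3 12 11)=[5, 1, 10, 12, 0, 4, 6, 7, 8, 14, 9, 3, 11, 15, 13, 16, 2]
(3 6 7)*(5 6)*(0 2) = (0 2)(3 5 6 7) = [2, 1, 0, 5, 4, 6, 7, 3]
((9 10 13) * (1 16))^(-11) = (1 16)(9 10 13)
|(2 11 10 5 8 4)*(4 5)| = 4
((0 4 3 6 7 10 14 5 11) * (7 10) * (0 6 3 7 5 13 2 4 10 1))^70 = (0 2 11 10 4 6 14 7 1 13 5)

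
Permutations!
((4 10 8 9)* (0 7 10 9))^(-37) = ((0 7 10 8)(4 9))^(-37) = (0 8 10 7)(4 9)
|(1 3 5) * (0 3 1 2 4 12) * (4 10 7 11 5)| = |(0 3 4 12)(2 10 7 11 5)| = 20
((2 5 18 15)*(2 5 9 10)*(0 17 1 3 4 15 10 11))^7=(0 18 1 2 4 11 5 17 10 3 9 15)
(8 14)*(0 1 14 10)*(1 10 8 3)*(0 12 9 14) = (0 10 12 9 14 3 1) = [10, 0, 2, 1, 4, 5, 6, 7, 8, 14, 12, 11, 9, 13, 3]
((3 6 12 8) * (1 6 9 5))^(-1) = ((1 6 12 8 3 9 5))^(-1) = (1 5 9 3 8 12 6)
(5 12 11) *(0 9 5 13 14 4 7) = (0 9 5 12 11 13 14 4 7) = [9, 1, 2, 3, 7, 12, 6, 0, 8, 5, 10, 13, 11, 14, 4]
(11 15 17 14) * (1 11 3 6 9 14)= (1 11 15 17)(3 6 9 14)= [0, 11, 2, 6, 4, 5, 9, 7, 8, 14, 10, 15, 12, 13, 3, 17, 16, 1]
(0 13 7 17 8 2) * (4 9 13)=(0 4 9 13 7 17 8 2)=[4, 1, 0, 3, 9, 5, 6, 17, 2, 13, 10, 11, 12, 7, 14, 15, 16, 8]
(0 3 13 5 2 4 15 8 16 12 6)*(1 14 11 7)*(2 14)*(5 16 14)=[3, 2, 4, 13, 15, 5, 0, 1, 14, 9, 10, 7, 6, 16, 11, 8, 12]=(0 3 13 16 12 6)(1 2 4 15 8 14 11 7)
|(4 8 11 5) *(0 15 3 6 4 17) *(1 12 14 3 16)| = |(0 15 16 1 12 14 3 6 4 8 11 5 17)| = 13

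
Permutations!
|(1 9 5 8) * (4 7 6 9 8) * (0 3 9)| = 14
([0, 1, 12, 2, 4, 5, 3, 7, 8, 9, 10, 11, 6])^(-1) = [0, 1, 3, 6, 4, 5, 12, 7, 8, 9, 10, 11, 2]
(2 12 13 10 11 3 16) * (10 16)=[0, 1, 12, 10, 4, 5, 6, 7, 8, 9, 11, 3, 13, 16, 14, 15, 2]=(2 12 13 16)(3 10 11)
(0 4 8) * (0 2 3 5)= [4, 1, 3, 5, 8, 0, 6, 7, 2]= (0 4 8 2 3 5)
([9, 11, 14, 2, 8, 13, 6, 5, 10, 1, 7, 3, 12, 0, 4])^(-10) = [11, 2, 8, 4, 7, 9, 6, 0, 5, 3, 13, 14, 12, 1, 10]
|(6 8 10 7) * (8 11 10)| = 4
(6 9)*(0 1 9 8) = (0 1 9 6 8) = [1, 9, 2, 3, 4, 5, 8, 7, 0, 6]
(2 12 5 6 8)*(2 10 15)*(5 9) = [0, 1, 12, 3, 4, 6, 8, 7, 10, 5, 15, 11, 9, 13, 14, 2] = (2 12 9 5 6 8 10 15)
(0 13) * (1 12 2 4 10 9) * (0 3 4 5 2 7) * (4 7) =(0 13 3 7)(1 12 4 10 9)(2 5) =[13, 12, 5, 7, 10, 2, 6, 0, 8, 1, 9, 11, 4, 3]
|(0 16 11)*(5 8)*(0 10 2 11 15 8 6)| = |(0 16 15 8 5 6)(2 11 10)| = 6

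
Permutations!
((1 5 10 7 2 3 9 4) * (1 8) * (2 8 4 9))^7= ((1 5 10 7 8)(2 3))^7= (1 10 8 5 7)(2 3)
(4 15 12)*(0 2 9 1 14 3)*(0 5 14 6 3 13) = (0 2 9 1 6 3 5 14 13)(4 15 12) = [2, 6, 9, 5, 15, 14, 3, 7, 8, 1, 10, 11, 4, 0, 13, 12]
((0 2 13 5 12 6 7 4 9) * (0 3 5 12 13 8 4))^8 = (0 12 3 8 7 13 9 2 6 5 4)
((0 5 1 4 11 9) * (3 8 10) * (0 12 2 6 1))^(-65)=(0 5)(1 2 9 4 6 12 11)(3 8 10)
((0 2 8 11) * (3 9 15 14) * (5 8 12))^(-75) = (0 5)(2 8)(3 9 15 14)(11 12)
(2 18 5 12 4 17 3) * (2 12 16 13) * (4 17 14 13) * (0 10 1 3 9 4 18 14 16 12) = (0 10 1 3)(2 14 13)(4 16 18 5 12 17 9) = [10, 3, 14, 0, 16, 12, 6, 7, 8, 4, 1, 11, 17, 2, 13, 15, 18, 9, 5]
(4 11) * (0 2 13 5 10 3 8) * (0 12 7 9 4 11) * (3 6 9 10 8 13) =(0 2 3 13 5 8 12 7 10 6 9 4) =[2, 1, 3, 13, 0, 8, 9, 10, 12, 4, 6, 11, 7, 5]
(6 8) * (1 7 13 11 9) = (1 7 13 11 9)(6 8) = [0, 7, 2, 3, 4, 5, 8, 13, 6, 1, 10, 9, 12, 11]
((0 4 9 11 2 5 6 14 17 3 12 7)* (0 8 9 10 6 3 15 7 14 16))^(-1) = ((0 4 10 6 16)(2 5 3 12 14 17 15 7 8 9 11))^(-1) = (0 16 6 10 4)(2 11 9 8 7 15 17 14 12 3 5)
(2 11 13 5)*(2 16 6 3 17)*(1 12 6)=(1 12 6 3 17 2 11 13 5 16)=[0, 12, 11, 17, 4, 16, 3, 7, 8, 9, 10, 13, 6, 5, 14, 15, 1, 2]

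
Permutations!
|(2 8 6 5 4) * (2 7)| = 6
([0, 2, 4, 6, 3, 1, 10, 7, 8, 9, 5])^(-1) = (1 5 10 6 3 4 2)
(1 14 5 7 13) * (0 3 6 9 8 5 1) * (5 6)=(0 3 5 7 13)(1 14)(6 9 8)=[3, 14, 2, 5, 4, 7, 9, 13, 6, 8, 10, 11, 12, 0, 1]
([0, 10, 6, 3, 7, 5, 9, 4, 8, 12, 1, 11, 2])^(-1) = (1 10)(2 12 9 6)(4 7)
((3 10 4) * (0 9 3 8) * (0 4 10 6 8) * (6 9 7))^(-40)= (10)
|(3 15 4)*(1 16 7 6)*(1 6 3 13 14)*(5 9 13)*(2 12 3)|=12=|(1 16 7 2 12 3 15 4 5 9 13 14)|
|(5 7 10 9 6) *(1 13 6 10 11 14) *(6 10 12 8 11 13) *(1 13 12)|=|(1 6 5 7 12 8 11 14 13 10 9)|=11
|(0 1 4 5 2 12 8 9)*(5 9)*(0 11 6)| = 12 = |(0 1 4 9 11 6)(2 12 8 5)|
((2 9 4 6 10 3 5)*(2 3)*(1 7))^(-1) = ((1 7)(2 9 4 6 10)(3 5))^(-1) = (1 7)(2 10 6 4 9)(3 5)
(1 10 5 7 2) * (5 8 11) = (1 10 8 11 5 7 2) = [0, 10, 1, 3, 4, 7, 6, 2, 11, 9, 8, 5]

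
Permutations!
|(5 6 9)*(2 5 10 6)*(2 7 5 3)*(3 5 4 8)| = |(2 5 7 4 8 3)(6 9 10)| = 6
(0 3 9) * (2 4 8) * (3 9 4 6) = (0 9)(2 6 3 4 8) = [9, 1, 6, 4, 8, 5, 3, 7, 2, 0]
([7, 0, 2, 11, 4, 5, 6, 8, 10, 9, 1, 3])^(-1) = (0 1 10 8 7)(3 11)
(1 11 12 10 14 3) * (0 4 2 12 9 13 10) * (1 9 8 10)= (0 4 2 12)(1 11 8 10 14 3 9 13)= [4, 11, 12, 9, 2, 5, 6, 7, 10, 13, 14, 8, 0, 1, 3]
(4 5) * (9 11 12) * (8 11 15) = (4 5)(8 11 12 9 15) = [0, 1, 2, 3, 5, 4, 6, 7, 11, 15, 10, 12, 9, 13, 14, 8]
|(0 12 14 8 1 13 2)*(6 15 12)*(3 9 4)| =9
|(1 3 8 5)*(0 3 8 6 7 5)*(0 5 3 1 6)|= 7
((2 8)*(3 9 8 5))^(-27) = (2 9 5 8 3)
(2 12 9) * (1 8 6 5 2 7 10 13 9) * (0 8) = (0 8 6 5 2 12 1)(7 10 13 9) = [8, 0, 12, 3, 4, 2, 5, 10, 6, 7, 13, 11, 1, 9]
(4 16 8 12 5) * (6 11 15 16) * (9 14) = (4 6 11 15 16 8 12 5)(9 14) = [0, 1, 2, 3, 6, 4, 11, 7, 12, 14, 10, 15, 5, 13, 9, 16, 8]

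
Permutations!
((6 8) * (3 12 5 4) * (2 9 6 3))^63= ((2 9 6 8 3 12 5 4))^63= (2 4 5 12 3 8 6 9)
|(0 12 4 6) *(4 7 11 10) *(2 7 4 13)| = |(0 12 4 6)(2 7 11 10 13)| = 20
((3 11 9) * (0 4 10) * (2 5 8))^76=(0 4 10)(2 5 8)(3 11 9)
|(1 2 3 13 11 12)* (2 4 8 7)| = 9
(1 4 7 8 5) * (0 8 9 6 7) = (0 8 5 1 4)(6 7 9) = [8, 4, 2, 3, 0, 1, 7, 9, 5, 6]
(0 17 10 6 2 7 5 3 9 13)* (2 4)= [17, 1, 7, 9, 2, 3, 4, 5, 8, 13, 6, 11, 12, 0, 14, 15, 16, 10]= (0 17 10 6 4 2 7 5 3 9 13)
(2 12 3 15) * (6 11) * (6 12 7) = (2 7 6 11 12 3 15) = [0, 1, 7, 15, 4, 5, 11, 6, 8, 9, 10, 12, 3, 13, 14, 2]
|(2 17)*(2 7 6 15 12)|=6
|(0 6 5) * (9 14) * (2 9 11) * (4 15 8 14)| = 21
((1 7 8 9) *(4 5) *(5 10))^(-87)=(10)(1 7 8 9)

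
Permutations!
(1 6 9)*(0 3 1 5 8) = (0 3 1 6 9 5 8) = [3, 6, 2, 1, 4, 8, 9, 7, 0, 5]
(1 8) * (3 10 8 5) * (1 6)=(1 5 3 10 8 6)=[0, 5, 2, 10, 4, 3, 1, 7, 6, 9, 8]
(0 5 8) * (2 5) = [2, 1, 5, 3, 4, 8, 6, 7, 0] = (0 2 5 8)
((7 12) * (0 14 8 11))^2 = ((0 14 8 11)(7 12))^2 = (0 8)(11 14)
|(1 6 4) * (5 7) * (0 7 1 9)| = |(0 7 5 1 6 4 9)| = 7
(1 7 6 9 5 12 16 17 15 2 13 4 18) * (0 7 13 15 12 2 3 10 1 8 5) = (0 7 6 9)(1 13 4 18 8 5 2 15 3 10)(12 16 17) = [7, 13, 15, 10, 18, 2, 9, 6, 5, 0, 1, 11, 16, 4, 14, 3, 17, 12, 8]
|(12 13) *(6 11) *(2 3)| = 2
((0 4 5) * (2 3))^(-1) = ((0 4 5)(2 3))^(-1) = (0 5 4)(2 3)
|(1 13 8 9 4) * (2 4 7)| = |(1 13 8 9 7 2 4)| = 7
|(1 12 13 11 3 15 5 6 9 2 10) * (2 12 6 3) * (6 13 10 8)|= |(1 13 11 2 8 6 9 12 10)(3 15 5)|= 9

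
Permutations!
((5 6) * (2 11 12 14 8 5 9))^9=(2 11 12 14 8 5 6 9)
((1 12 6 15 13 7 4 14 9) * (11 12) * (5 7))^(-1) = (1 9 14 4 7 5 13 15 6 12 11)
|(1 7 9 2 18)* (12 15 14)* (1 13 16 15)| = 10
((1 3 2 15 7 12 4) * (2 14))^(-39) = ((1 3 14 2 15 7 12 4))^(-39) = (1 3 14 2 15 7 12 4)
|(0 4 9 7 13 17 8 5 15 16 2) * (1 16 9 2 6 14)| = |(0 4 2)(1 16 6 14)(5 15 9 7 13 17 8)| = 84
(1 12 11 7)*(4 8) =(1 12 11 7)(4 8) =[0, 12, 2, 3, 8, 5, 6, 1, 4, 9, 10, 7, 11]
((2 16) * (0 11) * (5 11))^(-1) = ((0 5 11)(2 16))^(-1) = (0 11 5)(2 16)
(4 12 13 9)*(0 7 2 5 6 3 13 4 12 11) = (0 7 2 5 6 3 13 9 12 4 11) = [7, 1, 5, 13, 11, 6, 3, 2, 8, 12, 10, 0, 4, 9]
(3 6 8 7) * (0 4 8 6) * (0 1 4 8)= (0 8 7 3 1 4)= [8, 4, 2, 1, 0, 5, 6, 3, 7]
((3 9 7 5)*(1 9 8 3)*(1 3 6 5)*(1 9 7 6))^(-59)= (1 5 7 3 9 8 6)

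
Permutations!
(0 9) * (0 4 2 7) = [9, 1, 7, 3, 2, 5, 6, 0, 8, 4] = (0 9 4 2 7)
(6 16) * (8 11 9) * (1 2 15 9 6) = (1 2 15 9 8 11 6 16) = [0, 2, 15, 3, 4, 5, 16, 7, 11, 8, 10, 6, 12, 13, 14, 9, 1]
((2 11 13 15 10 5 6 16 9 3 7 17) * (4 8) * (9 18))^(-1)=(2 17 7 3 9 18 16 6 5 10 15 13 11)(4 8)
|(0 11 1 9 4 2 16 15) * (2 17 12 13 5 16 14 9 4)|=30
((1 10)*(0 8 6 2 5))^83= (0 2 8 5 6)(1 10)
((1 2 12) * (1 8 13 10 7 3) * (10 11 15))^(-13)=(1 10 13 2 7 11 12 3 15 8)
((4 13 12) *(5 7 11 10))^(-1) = (4 12 13)(5 10 11 7)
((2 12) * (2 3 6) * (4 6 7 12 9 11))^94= ((2 9 11 4 6)(3 7 12))^94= (2 6 4 11 9)(3 7 12)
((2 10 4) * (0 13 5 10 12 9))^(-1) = ((0 13 5 10 4 2 12 9))^(-1) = (0 9 12 2 4 10 5 13)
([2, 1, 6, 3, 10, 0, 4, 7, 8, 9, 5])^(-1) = [5, 1, 0, 3, 6, 10, 2, 7, 8, 9, 4]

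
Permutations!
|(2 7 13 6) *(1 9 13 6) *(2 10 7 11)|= 6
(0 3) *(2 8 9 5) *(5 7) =(0 3)(2 8 9 7 5) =[3, 1, 8, 0, 4, 2, 6, 5, 9, 7]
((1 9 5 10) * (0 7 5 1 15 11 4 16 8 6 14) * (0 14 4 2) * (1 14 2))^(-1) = ((0 7 5 10 15 11 1 9 14 2)(4 16 8 6))^(-1) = (0 2 14 9 1 11 15 10 5 7)(4 6 8 16)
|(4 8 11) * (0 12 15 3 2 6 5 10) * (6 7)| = 9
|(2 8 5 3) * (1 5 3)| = 6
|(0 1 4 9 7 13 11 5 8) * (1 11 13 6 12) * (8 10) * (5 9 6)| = 28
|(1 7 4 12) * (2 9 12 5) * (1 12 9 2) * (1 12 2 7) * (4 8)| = |(2 7 8 4 5 12)| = 6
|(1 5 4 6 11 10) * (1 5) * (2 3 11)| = |(2 3 11 10 5 4 6)| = 7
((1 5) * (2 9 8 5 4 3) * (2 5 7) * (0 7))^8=(0 9 7 8 2)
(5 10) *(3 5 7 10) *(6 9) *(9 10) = [0, 1, 2, 5, 4, 3, 10, 9, 8, 6, 7] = (3 5)(6 10 7 9)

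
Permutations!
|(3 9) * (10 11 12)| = |(3 9)(10 11 12)| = 6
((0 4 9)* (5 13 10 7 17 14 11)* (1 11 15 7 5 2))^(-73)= (0 9 4)(1 2 11)(5 10 13)(7 15 14 17)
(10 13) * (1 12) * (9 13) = (1 12)(9 13 10) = [0, 12, 2, 3, 4, 5, 6, 7, 8, 13, 9, 11, 1, 10]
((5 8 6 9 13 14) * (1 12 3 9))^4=((1 12 3 9 13 14 5 8 6))^4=(1 13 6 9 8 3 5 12 14)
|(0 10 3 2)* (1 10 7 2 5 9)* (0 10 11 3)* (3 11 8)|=|(11)(0 7 2 10)(1 8 3 5 9)|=20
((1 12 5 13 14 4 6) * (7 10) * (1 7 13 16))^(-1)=(1 16 5 12)(4 14 13 10 7 6)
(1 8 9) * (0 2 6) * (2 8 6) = (0 8 9 1 6) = [8, 6, 2, 3, 4, 5, 0, 7, 9, 1]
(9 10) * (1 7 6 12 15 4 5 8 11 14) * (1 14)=[0, 7, 2, 3, 5, 8, 12, 6, 11, 10, 9, 1, 15, 13, 14, 4]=(1 7 6 12 15 4 5 8 11)(9 10)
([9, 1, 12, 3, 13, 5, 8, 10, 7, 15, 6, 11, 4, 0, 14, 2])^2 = (0 15 12 13 9 2 4)(6 7)(8 10)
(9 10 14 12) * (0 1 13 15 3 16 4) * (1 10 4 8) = (0 10 14 12 9 4)(1 13 15 3 16 8) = [10, 13, 2, 16, 0, 5, 6, 7, 1, 4, 14, 11, 9, 15, 12, 3, 8]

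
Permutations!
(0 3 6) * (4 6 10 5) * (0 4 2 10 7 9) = (0 3 7 9)(2 10 5)(4 6) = [3, 1, 10, 7, 6, 2, 4, 9, 8, 0, 5]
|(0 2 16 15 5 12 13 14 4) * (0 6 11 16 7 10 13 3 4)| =24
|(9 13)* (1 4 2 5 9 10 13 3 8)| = |(1 4 2 5 9 3 8)(10 13)| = 14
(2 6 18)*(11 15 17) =(2 6 18)(11 15 17) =[0, 1, 6, 3, 4, 5, 18, 7, 8, 9, 10, 15, 12, 13, 14, 17, 16, 11, 2]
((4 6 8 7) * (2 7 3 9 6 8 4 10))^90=(10)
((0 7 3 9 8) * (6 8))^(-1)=((0 7 3 9 6 8))^(-1)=(0 8 6 9 3 7)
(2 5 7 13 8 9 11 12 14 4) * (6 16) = (2 5 7 13 8 9 11 12 14 4)(6 16) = [0, 1, 5, 3, 2, 7, 16, 13, 9, 11, 10, 12, 14, 8, 4, 15, 6]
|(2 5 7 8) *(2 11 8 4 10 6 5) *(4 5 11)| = 10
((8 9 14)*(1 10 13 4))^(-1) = (1 4 13 10)(8 14 9) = ((1 10 13 4)(8 9 14))^(-1)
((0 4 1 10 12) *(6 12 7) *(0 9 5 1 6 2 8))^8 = ((0 4 6 12 9 5 1 10 7 2 8))^8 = (0 7 5 6 8 10 9 4 2 1 12)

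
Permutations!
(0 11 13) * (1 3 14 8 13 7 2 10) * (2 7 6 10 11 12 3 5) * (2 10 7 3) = (0 12 2 11 6 7 3 14 8 13)(1 5 10) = [12, 5, 11, 14, 4, 10, 7, 3, 13, 9, 1, 6, 2, 0, 8]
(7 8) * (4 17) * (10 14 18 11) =(4 17)(7 8)(10 14 18 11) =[0, 1, 2, 3, 17, 5, 6, 8, 7, 9, 14, 10, 12, 13, 18, 15, 16, 4, 11]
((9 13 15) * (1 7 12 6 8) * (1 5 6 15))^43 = (1 7 12 15 9 13)(5 6 8)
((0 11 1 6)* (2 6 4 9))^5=(0 2 4 11 6 9 1)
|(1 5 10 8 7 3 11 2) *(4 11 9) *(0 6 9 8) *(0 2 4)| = 12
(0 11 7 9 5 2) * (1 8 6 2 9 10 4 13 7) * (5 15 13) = (0 11 1 8 6 2)(4 5 9 15 13 7 10) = [11, 8, 0, 3, 5, 9, 2, 10, 6, 15, 4, 1, 12, 7, 14, 13]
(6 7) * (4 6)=(4 6 7)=[0, 1, 2, 3, 6, 5, 7, 4]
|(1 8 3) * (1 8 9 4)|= |(1 9 4)(3 8)|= 6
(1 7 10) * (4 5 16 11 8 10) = [0, 7, 2, 3, 5, 16, 6, 4, 10, 9, 1, 8, 12, 13, 14, 15, 11] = (1 7 4 5 16 11 8 10)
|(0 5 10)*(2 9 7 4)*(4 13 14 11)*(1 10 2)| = 11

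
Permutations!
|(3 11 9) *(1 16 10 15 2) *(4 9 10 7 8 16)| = |(1 4 9 3 11 10 15 2)(7 8 16)| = 24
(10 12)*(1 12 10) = [0, 12, 2, 3, 4, 5, 6, 7, 8, 9, 10, 11, 1] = (1 12)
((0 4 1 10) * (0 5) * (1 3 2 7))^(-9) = (0 5 10 1 7 2 3 4)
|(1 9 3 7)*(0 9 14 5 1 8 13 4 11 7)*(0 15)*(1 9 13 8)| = |(0 13 4 11 7 1 14 5 9 3 15)| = 11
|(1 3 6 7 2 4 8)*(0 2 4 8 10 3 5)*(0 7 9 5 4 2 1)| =11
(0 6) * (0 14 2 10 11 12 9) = (0 6 14 2 10 11 12 9) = [6, 1, 10, 3, 4, 5, 14, 7, 8, 0, 11, 12, 9, 13, 2]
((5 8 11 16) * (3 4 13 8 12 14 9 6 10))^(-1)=(3 10 6 9 14 12 5 16 11 8 13 4)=((3 4 13 8 11 16 5 12 14 9 6 10))^(-1)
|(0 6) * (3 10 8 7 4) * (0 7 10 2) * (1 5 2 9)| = 18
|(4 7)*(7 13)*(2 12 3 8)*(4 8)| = 7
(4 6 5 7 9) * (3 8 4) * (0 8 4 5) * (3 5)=(0 8 3 4 6)(5 7 9)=[8, 1, 2, 4, 6, 7, 0, 9, 3, 5]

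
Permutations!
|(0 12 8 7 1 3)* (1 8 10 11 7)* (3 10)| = 15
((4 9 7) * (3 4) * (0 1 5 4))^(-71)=(0 3 7 9 4 5 1)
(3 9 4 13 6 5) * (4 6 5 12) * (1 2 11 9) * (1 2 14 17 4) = [0, 14, 11, 2, 13, 3, 12, 7, 8, 6, 10, 9, 1, 5, 17, 15, 16, 4] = (1 14 17 4 13 5 3 2 11 9 6 12)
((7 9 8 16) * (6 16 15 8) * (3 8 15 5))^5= ((3 8 5)(6 16 7 9))^5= (3 5 8)(6 16 7 9)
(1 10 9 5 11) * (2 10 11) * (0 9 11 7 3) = (0 9 5 2 10 11 1 7 3) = [9, 7, 10, 0, 4, 2, 6, 3, 8, 5, 11, 1]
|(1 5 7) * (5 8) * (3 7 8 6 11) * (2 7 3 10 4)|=|(1 6 11 10 4 2 7)(5 8)|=14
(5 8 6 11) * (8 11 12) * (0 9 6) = (0 9 6 12 8)(5 11) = [9, 1, 2, 3, 4, 11, 12, 7, 0, 6, 10, 5, 8]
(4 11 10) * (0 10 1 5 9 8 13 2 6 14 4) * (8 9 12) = (0 10)(1 5 12 8 13 2 6 14 4 11) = [10, 5, 6, 3, 11, 12, 14, 7, 13, 9, 0, 1, 8, 2, 4]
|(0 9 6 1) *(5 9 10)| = |(0 10 5 9 6 1)| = 6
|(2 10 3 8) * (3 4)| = 5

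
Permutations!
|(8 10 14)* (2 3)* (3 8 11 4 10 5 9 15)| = |(2 8 5 9 15 3)(4 10 14 11)| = 12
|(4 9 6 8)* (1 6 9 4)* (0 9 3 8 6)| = 5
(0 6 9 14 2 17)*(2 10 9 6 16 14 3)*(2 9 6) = [16, 1, 17, 9, 4, 5, 2, 7, 8, 3, 6, 11, 12, 13, 10, 15, 14, 0] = (0 16 14 10 6 2 17)(3 9)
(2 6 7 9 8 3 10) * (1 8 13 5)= (1 8 3 10 2 6 7 9 13 5)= [0, 8, 6, 10, 4, 1, 7, 9, 3, 13, 2, 11, 12, 5]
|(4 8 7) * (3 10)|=|(3 10)(4 8 7)|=6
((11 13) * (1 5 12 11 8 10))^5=(1 8 11 5 10 13 12)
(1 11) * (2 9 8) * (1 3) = (1 11 3)(2 9 8) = [0, 11, 9, 1, 4, 5, 6, 7, 2, 8, 10, 3]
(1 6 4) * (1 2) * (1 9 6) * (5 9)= (2 5 9 6 4)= [0, 1, 5, 3, 2, 9, 4, 7, 8, 6]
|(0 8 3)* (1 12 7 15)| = 12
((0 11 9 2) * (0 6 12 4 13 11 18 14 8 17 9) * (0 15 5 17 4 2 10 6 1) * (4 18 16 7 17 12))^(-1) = ((0 16 7 17 9 10 6 4 13 11 15 5 12 2 1)(8 18 14))^(-1) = (0 1 2 12 5 15 11 13 4 6 10 9 17 7 16)(8 14 18)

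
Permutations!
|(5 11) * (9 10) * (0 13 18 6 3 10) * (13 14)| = |(0 14 13 18 6 3 10 9)(5 11)| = 8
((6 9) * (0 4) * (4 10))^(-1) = (0 4 10)(6 9)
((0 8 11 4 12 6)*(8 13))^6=(0 6 12 4 11 8 13)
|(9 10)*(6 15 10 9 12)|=4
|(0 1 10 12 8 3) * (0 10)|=|(0 1)(3 10 12 8)|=4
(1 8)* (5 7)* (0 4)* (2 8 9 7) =(0 4)(1 9 7 5 2 8) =[4, 9, 8, 3, 0, 2, 6, 5, 1, 7]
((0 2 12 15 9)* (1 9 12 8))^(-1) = (0 9 1 8 2)(12 15)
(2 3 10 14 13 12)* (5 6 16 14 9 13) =[0, 1, 3, 10, 4, 6, 16, 7, 8, 13, 9, 11, 2, 12, 5, 15, 14] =(2 3 10 9 13 12)(5 6 16 14)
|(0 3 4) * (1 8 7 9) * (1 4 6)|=|(0 3 6 1 8 7 9 4)|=8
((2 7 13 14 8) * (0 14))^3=((0 14 8 2 7 13))^3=(0 2)(7 14)(8 13)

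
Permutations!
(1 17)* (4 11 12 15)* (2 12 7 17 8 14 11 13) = (1 8 14 11 7 17)(2 12 15 4 13) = [0, 8, 12, 3, 13, 5, 6, 17, 14, 9, 10, 7, 15, 2, 11, 4, 16, 1]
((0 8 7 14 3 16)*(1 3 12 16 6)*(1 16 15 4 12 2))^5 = (0 1 8 3 7 6 14 16 2)(4 15 12)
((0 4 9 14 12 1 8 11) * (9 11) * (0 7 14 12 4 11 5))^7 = (0 11 7 14 4 5)(1 12 9 8)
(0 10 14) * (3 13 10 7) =(0 7 3 13 10 14) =[7, 1, 2, 13, 4, 5, 6, 3, 8, 9, 14, 11, 12, 10, 0]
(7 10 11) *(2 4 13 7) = (2 4 13 7 10 11) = [0, 1, 4, 3, 13, 5, 6, 10, 8, 9, 11, 2, 12, 7]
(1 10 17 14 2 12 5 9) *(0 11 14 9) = [11, 10, 12, 3, 4, 0, 6, 7, 8, 1, 17, 14, 5, 13, 2, 15, 16, 9] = (0 11 14 2 12 5)(1 10 17 9)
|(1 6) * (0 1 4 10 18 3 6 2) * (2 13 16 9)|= |(0 1 13 16 9 2)(3 6 4 10 18)|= 30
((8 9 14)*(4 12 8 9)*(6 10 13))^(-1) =((4 12 8)(6 10 13)(9 14))^(-1) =(4 8 12)(6 13 10)(9 14)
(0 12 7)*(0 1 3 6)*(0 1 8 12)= (1 3 6)(7 8 12)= [0, 3, 2, 6, 4, 5, 1, 8, 12, 9, 10, 11, 7]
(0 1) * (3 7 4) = [1, 0, 2, 7, 3, 5, 6, 4] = (0 1)(3 7 4)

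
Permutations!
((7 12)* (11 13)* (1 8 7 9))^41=((1 8 7 12 9)(11 13))^41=(1 8 7 12 9)(11 13)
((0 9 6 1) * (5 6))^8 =((0 9 5 6 1))^8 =(0 6 9 1 5)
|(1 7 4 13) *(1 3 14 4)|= 4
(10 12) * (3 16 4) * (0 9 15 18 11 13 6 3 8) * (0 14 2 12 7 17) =(0 9 15 18 11 13 6 3 16 4 8 14 2 12 10 7 17) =[9, 1, 12, 16, 8, 5, 3, 17, 14, 15, 7, 13, 10, 6, 2, 18, 4, 0, 11]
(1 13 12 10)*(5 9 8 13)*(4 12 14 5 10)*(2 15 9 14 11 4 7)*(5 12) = [0, 10, 15, 3, 5, 14, 6, 2, 13, 8, 1, 4, 7, 11, 12, 9] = (1 10)(2 15 9 8 13 11 4 5 14 12 7)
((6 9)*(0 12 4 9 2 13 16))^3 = ((0 12 4 9 6 2 13 16))^3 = (0 9 13 12 6 16 4 2)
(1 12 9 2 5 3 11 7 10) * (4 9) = (1 12 4 9 2 5 3 11 7 10) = [0, 12, 5, 11, 9, 3, 6, 10, 8, 2, 1, 7, 4]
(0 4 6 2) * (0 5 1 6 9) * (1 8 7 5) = (0 4 9)(1 6 2)(5 8 7) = [4, 6, 1, 3, 9, 8, 2, 5, 7, 0]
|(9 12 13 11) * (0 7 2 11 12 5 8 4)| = 8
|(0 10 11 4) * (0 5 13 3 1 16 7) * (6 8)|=10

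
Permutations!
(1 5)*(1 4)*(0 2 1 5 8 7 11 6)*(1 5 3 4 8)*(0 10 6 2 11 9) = (0 11 2 5 8 7 9)(3 4)(6 10) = [11, 1, 5, 4, 3, 8, 10, 9, 7, 0, 6, 2]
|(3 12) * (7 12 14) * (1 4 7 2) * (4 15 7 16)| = |(1 15 7 12 3 14 2)(4 16)| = 14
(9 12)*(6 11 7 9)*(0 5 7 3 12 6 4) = (0 5 7 9 6 11 3 12 4) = [5, 1, 2, 12, 0, 7, 11, 9, 8, 6, 10, 3, 4]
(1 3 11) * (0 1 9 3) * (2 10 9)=(0 1)(2 10 9 3 11)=[1, 0, 10, 11, 4, 5, 6, 7, 8, 3, 9, 2]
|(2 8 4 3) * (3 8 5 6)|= 4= |(2 5 6 3)(4 8)|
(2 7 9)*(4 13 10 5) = (2 7 9)(4 13 10 5) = [0, 1, 7, 3, 13, 4, 6, 9, 8, 2, 5, 11, 12, 10]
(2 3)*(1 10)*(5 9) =[0, 10, 3, 2, 4, 9, 6, 7, 8, 5, 1] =(1 10)(2 3)(5 9)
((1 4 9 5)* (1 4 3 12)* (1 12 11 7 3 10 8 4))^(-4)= ((12)(1 10 8 4 9 5)(3 11 7))^(-4)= (12)(1 8 9)(3 7 11)(4 5 10)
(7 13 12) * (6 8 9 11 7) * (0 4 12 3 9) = (0 4 12 6 8)(3 9 11 7 13) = [4, 1, 2, 9, 12, 5, 8, 13, 0, 11, 10, 7, 6, 3]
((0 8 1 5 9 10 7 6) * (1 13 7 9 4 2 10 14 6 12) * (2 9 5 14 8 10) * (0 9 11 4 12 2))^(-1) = (0 2 7 13 8 9 6 14 1 12 5 10)(4 11)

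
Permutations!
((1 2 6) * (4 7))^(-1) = (1 6 2)(4 7)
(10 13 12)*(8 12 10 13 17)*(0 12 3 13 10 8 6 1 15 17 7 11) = (0 12 10 7 11)(1 15 17 6)(3 13 8) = [12, 15, 2, 13, 4, 5, 1, 11, 3, 9, 7, 0, 10, 8, 14, 17, 16, 6]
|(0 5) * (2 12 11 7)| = 4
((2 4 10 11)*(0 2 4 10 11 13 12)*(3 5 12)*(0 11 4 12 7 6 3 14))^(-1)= ((0 2 10 13 14)(3 5 7 6)(11 12))^(-1)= (0 14 13 10 2)(3 6 7 5)(11 12)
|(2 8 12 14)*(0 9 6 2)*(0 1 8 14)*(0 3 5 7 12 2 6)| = |(0 9)(1 8 2 14)(3 5 7 12)| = 4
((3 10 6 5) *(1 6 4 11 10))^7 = ((1 6 5 3)(4 11 10))^7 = (1 3 5 6)(4 11 10)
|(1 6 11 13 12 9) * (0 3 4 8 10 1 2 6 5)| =42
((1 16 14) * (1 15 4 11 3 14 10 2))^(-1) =(1 2 10 16)(3 11 4 15 14) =((1 16 10 2)(3 14 15 4 11))^(-1)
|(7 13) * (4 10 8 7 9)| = |(4 10 8 7 13 9)| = 6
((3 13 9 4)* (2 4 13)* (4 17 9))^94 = (2 4 9)(3 13 17)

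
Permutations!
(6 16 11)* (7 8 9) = [0, 1, 2, 3, 4, 5, 16, 8, 9, 7, 10, 6, 12, 13, 14, 15, 11] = (6 16 11)(7 8 9)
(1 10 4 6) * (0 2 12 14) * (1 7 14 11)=[2, 10, 12, 3, 6, 5, 7, 14, 8, 9, 4, 1, 11, 13, 0]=(0 2 12 11 1 10 4 6 7 14)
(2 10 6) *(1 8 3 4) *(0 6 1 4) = (0 6 2 10 1 8 3) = [6, 8, 10, 0, 4, 5, 2, 7, 3, 9, 1]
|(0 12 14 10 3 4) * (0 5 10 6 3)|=8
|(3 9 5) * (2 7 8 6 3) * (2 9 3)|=|(2 7 8 6)(5 9)|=4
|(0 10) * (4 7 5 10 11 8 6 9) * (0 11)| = 8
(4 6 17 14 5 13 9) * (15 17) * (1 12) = (1 12)(4 6 15 17 14 5 13 9) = [0, 12, 2, 3, 6, 13, 15, 7, 8, 4, 10, 11, 1, 9, 5, 17, 16, 14]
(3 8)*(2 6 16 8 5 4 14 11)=[0, 1, 6, 5, 14, 4, 16, 7, 3, 9, 10, 2, 12, 13, 11, 15, 8]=(2 6 16 8 3 5 4 14 11)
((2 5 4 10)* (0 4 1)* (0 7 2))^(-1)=(0 10 4)(1 5 2 7)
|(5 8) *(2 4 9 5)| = |(2 4 9 5 8)| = 5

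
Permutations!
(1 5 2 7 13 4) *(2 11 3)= (1 5 11 3 2 7 13 4)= [0, 5, 7, 2, 1, 11, 6, 13, 8, 9, 10, 3, 12, 4]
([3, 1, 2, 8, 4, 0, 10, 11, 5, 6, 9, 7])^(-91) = (0 3 8 5)(6 9 10)(7 11)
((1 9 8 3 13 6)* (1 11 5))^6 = (1 11 13 8)(3 9 5 6)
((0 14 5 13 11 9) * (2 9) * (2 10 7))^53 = (0 9 2 7 10 11 13 5 14)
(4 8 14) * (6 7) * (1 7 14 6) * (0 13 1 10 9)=(0 13 1 7 10 9)(4 8 6 14)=[13, 7, 2, 3, 8, 5, 14, 10, 6, 0, 9, 11, 12, 1, 4]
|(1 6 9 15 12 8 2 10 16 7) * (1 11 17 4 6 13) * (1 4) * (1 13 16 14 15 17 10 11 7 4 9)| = |(1 16 4 6)(2 11 10 14 15 12 8)(9 17 13)| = 84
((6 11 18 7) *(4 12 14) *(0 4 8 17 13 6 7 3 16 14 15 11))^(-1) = ((0 4 12 15 11 18 3 16 14 8 17 13 6))^(-1) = (0 6 13 17 8 14 16 3 18 11 15 12 4)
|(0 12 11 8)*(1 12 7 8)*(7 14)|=12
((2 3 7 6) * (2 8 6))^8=(8)(2 7 3)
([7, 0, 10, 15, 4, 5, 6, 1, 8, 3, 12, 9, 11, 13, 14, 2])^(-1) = [1, 7, 15, 9, 4, 5, 6, 0, 8, 11, 2, 12, 10, 13, 14, 3]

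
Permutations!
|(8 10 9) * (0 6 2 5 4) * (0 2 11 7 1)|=|(0 6 11 7 1)(2 5 4)(8 10 9)|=15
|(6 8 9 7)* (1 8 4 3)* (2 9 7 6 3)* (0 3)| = 20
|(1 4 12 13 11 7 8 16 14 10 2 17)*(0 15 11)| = |(0 15 11 7 8 16 14 10 2 17 1 4 12 13)| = 14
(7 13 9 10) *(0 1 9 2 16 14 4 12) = (0 1 9 10 7 13 2 16 14 4 12) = [1, 9, 16, 3, 12, 5, 6, 13, 8, 10, 7, 11, 0, 2, 4, 15, 14]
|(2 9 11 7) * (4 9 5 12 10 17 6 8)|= 11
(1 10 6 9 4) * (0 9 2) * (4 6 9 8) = (0 8 4 1 10 9 6 2) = [8, 10, 0, 3, 1, 5, 2, 7, 4, 6, 9]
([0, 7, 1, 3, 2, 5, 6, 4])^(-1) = (1 2 4 7)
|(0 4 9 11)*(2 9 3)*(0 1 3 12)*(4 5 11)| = 9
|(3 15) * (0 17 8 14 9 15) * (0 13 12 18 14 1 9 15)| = |(0 17 8 1 9)(3 13 12 18 14 15)| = 30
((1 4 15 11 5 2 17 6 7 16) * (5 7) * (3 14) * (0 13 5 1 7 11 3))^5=((0 13 5 2 17 6 1 4 15 3 14)(7 16))^5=(0 6 14 17 3 2 15 5 4 13 1)(7 16)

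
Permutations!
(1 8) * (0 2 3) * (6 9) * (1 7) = (0 2 3)(1 8 7)(6 9) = [2, 8, 3, 0, 4, 5, 9, 1, 7, 6]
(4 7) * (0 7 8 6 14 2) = (0 7 4 8 6 14 2) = [7, 1, 0, 3, 8, 5, 14, 4, 6, 9, 10, 11, 12, 13, 2]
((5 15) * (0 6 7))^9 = (5 15)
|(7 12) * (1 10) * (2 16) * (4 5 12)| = 4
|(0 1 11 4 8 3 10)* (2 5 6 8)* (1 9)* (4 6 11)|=11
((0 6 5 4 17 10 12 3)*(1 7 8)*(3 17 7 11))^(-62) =(0 6 5 4 7 8 1 11 3)(10 12 17)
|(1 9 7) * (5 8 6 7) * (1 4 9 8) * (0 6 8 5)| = 10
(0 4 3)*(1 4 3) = (0 3)(1 4) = [3, 4, 2, 0, 1]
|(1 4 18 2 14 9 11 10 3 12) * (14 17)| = 11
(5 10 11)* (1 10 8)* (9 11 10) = [0, 9, 2, 3, 4, 8, 6, 7, 1, 11, 10, 5] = (1 9 11 5 8)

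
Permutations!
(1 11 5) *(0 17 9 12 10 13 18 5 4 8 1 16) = (0 17 9 12 10 13 18 5 16)(1 11 4 8) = [17, 11, 2, 3, 8, 16, 6, 7, 1, 12, 13, 4, 10, 18, 14, 15, 0, 9, 5]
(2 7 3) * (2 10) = [0, 1, 7, 10, 4, 5, 6, 3, 8, 9, 2] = (2 7 3 10)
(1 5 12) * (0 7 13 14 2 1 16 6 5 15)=(0 7 13 14 2 1 15)(5 12 16 6)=[7, 15, 1, 3, 4, 12, 5, 13, 8, 9, 10, 11, 16, 14, 2, 0, 6]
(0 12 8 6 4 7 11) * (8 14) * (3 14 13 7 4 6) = [12, 1, 2, 14, 4, 5, 6, 11, 3, 9, 10, 0, 13, 7, 8] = (0 12 13 7 11)(3 14 8)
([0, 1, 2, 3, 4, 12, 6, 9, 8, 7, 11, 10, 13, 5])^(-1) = [0, 1, 2, 3, 4, 13, 6, 9, 8, 7, 11, 10, 5, 12]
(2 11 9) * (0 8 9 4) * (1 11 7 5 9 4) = (0 8 4)(1 11)(2 7 5 9) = [8, 11, 7, 3, 0, 9, 6, 5, 4, 2, 10, 1]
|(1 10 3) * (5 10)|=|(1 5 10 3)|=4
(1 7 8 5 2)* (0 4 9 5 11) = (0 4 9 5 2 1 7 8 11) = [4, 7, 1, 3, 9, 2, 6, 8, 11, 5, 10, 0]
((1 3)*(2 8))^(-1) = (1 3)(2 8)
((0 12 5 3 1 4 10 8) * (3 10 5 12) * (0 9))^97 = (12)(0 3 1 4 5 10 8 9)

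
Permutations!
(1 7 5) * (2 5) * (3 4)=(1 7 2 5)(3 4)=[0, 7, 5, 4, 3, 1, 6, 2]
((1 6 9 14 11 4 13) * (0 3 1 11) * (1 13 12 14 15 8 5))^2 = (0 13 4 14 3 11 12)(1 9 8)(5 6 15)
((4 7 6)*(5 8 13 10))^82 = (4 7 6)(5 13)(8 10)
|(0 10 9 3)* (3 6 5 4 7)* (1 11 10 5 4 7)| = 12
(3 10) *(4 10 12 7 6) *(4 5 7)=[0, 1, 2, 12, 10, 7, 5, 6, 8, 9, 3, 11, 4]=(3 12 4 10)(5 7 6)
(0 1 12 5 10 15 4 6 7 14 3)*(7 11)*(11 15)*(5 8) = [1, 12, 2, 0, 6, 10, 15, 14, 5, 9, 11, 7, 8, 13, 3, 4] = (0 1 12 8 5 10 11 7 14 3)(4 6 15)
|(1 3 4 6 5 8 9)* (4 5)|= 10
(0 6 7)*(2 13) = [6, 1, 13, 3, 4, 5, 7, 0, 8, 9, 10, 11, 12, 2] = (0 6 7)(2 13)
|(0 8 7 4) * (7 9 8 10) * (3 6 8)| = 4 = |(0 10 7 4)(3 6 8 9)|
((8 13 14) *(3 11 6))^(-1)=(3 6 11)(8 14 13)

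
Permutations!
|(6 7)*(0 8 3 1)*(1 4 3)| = 6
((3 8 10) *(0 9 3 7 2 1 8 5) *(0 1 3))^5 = ((0 9)(1 8 10 7 2 3 5))^5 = (0 9)(1 3 7 8 5 2 10)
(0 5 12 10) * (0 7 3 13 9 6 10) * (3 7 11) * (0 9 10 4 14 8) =(0 5 12 9 6 4 14 8)(3 13 10 11) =[5, 1, 2, 13, 14, 12, 4, 7, 0, 6, 11, 3, 9, 10, 8]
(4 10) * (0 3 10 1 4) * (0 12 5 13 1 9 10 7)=(0 3 7)(1 4 9 10 12 5 13)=[3, 4, 2, 7, 9, 13, 6, 0, 8, 10, 12, 11, 5, 1]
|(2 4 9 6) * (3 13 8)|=12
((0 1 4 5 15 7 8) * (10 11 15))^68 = (0 11 1 15 4 7 5 8 10)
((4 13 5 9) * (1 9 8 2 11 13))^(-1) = ((1 9 4)(2 11 13 5 8))^(-1) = (1 4 9)(2 8 5 13 11)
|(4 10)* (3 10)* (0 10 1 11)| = 6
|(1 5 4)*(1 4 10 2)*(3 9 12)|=|(1 5 10 2)(3 9 12)|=12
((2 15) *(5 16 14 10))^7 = ((2 15)(5 16 14 10))^7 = (2 15)(5 10 14 16)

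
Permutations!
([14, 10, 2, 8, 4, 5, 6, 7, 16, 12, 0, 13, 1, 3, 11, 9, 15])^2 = [11, 0, 2, 16, 4, 5, 6, 7, 15, 1, 14, 3, 10, 8, 13, 12, 9]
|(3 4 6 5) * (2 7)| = 4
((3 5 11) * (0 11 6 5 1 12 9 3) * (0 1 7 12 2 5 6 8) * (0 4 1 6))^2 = ((0 11 6)(1 2 5 8 4)(3 7 12 9))^2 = (0 6 11)(1 5 4 2 8)(3 12)(7 9)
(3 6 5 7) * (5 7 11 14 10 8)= [0, 1, 2, 6, 4, 11, 7, 3, 5, 9, 8, 14, 12, 13, 10]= (3 6 7)(5 11 14 10 8)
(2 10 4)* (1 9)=(1 9)(2 10 4)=[0, 9, 10, 3, 2, 5, 6, 7, 8, 1, 4]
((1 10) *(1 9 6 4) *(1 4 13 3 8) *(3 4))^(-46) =((1 10 9 6 13 4 3 8))^(-46) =(1 9 13 3)(4 8 10 6)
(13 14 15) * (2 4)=(2 4)(13 14 15)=[0, 1, 4, 3, 2, 5, 6, 7, 8, 9, 10, 11, 12, 14, 15, 13]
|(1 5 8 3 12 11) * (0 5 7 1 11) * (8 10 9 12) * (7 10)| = 14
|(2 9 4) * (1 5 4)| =5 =|(1 5 4 2 9)|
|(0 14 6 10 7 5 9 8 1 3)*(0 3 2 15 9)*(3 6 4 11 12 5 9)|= |(0 14 4 11 12 5)(1 2 15 3 6 10 7 9 8)|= 18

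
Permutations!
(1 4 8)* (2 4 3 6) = (1 3 6 2 4 8) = [0, 3, 4, 6, 8, 5, 2, 7, 1]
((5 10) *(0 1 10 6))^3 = (0 5 1 6 10)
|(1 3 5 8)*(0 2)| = 4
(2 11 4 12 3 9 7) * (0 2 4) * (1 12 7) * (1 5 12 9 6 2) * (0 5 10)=(0 1 9 10)(2 11 5 12 3 6)(4 7)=[1, 9, 11, 6, 7, 12, 2, 4, 8, 10, 0, 5, 3]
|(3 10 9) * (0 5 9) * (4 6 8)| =15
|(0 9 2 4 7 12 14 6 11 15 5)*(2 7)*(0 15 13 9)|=14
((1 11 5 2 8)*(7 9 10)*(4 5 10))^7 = (1 2 4 7 11 8 5 9 10)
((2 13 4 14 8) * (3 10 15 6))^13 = ((2 13 4 14 8)(3 10 15 6))^13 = (2 14 13 8 4)(3 10 15 6)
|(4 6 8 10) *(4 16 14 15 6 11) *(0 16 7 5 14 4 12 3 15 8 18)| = 45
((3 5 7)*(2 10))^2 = ((2 10)(3 5 7))^2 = (10)(3 7 5)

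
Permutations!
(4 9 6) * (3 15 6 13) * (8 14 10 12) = (3 15 6 4 9 13)(8 14 10 12) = [0, 1, 2, 15, 9, 5, 4, 7, 14, 13, 12, 11, 8, 3, 10, 6]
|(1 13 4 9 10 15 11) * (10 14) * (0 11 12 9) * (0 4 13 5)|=|(0 11 1 5)(9 14 10 15 12)|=20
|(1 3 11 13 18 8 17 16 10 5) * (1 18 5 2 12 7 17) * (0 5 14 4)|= 30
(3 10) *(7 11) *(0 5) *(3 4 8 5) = (0 3 10 4 8 5)(7 11) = [3, 1, 2, 10, 8, 0, 6, 11, 5, 9, 4, 7]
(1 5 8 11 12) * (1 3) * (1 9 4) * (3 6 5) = (1 3 9 4)(5 8 11 12 6) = [0, 3, 2, 9, 1, 8, 5, 7, 11, 4, 10, 12, 6]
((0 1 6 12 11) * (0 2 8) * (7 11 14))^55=(0 1 6 12 14 7 11 2 8)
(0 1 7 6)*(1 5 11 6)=(0 5 11 6)(1 7)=[5, 7, 2, 3, 4, 11, 0, 1, 8, 9, 10, 6]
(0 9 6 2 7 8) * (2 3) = (0 9 6 3 2 7 8) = [9, 1, 7, 2, 4, 5, 3, 8, 0, 6]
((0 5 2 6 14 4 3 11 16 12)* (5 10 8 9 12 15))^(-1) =((0 10 8 9 12)(2 6 14 4 3 11 16 15 5))^(-1) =(0 12 9 8 10)(2 5 15 16 11 3 4 14 6)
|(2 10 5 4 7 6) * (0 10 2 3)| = |(0 10 5 4 7 6 3)| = 7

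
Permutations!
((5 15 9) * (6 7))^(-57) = ((5 15 9)(6 7))^(-57) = (15)(6 7)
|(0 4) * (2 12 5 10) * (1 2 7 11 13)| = 8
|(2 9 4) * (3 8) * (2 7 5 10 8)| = |(2 9 4 7 5 10 8 3)| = 8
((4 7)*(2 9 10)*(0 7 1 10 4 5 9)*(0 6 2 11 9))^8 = ((0 7 5)(1 10 11 9 4)(2 6))^8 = (0 5 7)(1 9 10 4 11)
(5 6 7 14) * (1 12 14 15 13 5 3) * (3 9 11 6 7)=(1 12 14 9 11 6 3)(5 7 15 13)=[0, 12, 2, 1, 4, 7, 3, 15, 8, 11, 10, 6, 14, 5, 9, 13]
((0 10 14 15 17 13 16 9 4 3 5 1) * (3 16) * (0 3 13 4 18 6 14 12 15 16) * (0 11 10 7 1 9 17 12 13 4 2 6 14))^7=(0 14 1 17 5 6 18 7 16 3 2 9)(4 13 10 11)(12 15)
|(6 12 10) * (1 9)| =|(1 9)(6 12 10)| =6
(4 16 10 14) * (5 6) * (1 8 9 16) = (1 8 9 16 10 14 4)(5 6) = [0, 8, 2, 3, 1, 6, 5, 7, 9, 16, 14, 11, 12, 13, 4, 15, 10]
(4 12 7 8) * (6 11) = (4 12 7 8)(6 11) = [0, 1, 2, 3, 12, 5, 11, 8, 4, 9, 10, 6, 7]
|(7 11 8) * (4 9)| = |(4 9)(7 11 8)| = 6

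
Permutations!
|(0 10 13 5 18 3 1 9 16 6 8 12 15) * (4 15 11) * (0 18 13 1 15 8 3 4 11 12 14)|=12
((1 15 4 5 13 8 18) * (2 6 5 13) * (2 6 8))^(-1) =((1 15 4 13 2 8 18)(5 6))^(-1) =(1 18 8 2 13 4 15)(5 6)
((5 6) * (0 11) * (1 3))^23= ((0 11)(1 3)(5 6))^23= (0 11)(1 3)(5 6)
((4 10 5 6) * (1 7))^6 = (4 5)(6 10)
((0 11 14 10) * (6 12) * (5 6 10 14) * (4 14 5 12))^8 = ((0 11 12 10)(4 14 5 6))^8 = (14)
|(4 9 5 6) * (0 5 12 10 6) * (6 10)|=4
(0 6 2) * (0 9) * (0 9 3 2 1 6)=(9)(1 6)(2 3)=[0, 6, 3, 2, 4, 5, 1, 7, 8, 9]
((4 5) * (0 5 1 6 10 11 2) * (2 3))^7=(0 3 10 1 5 2 11 6 4)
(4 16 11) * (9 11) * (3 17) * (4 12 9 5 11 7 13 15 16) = (3 17)(5 11 12 9 7 13 15 16) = [0, 1, 2, 17, 4, 11, 6, 13, 8, 7, 10, 12, 9, 15, 14, 16, 5, 3]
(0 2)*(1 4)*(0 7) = (0 2 7)(1 4) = [2, 4, 7, 3, 1, 5, 6, 0]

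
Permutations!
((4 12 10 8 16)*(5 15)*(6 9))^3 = ((4 12 10 8 16)(5 15)(6 9))^3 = (4 8 12 16 10)(5 15)(6 9)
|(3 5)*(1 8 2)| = 6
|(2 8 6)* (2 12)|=4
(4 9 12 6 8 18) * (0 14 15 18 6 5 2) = [14, 1, 0, 3, 9, 2, 8, 7, 6, 12, 10, 11, 5, 13, 15, 18, 16, 17, 4] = (0 14 15 18 4 9 12 5 2)(6 8)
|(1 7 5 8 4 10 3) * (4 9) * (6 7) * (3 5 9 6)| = 14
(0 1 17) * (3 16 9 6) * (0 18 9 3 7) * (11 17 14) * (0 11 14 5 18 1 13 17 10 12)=(0 13 17 1 5 18 9 6 7 11 10 12)(3 16)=[13, 5, 2, 16, 4, 18, 7, 11, 8, 6, 12, 10, 0, 17, 14, 15, 3, 1, 9]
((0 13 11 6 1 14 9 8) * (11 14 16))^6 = ((0 13 14 9 8)(1 16 11 6))^6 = (0 13 14 9 8)(1 11)(6 16)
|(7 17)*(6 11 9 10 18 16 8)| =|(6 11 9 10 18 16 8)(7 17)| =14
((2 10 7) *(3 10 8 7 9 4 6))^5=(10)(2 7 8)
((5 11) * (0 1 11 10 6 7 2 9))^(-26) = (0 1 11 5 10 6 7 2 9)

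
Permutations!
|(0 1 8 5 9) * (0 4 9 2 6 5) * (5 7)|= |(0 1 8)(2 6 7 5)(4 9)|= 12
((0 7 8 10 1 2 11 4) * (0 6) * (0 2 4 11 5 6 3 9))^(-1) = ((11)(0 7 8 10 1 4 3 9)(2 5 6))^(-1) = (11)(0 9 3 4 1 10 8 7)(2 6 5)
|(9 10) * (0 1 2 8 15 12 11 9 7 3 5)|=12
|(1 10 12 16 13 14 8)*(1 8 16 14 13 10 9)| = |(1 9)(10 12 14 16)| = 4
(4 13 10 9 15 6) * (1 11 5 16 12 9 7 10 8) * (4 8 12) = (1 11 5 16 4 13 12 9 15 6 8)(7 10) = [0, 11, 2, 3, 13, 16, 8, 10, 1, 15, 7, 5, 9, 12, 14, 6, 4]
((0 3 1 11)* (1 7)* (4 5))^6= ((0 3 7 1 11)(4 5))^6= (0 3 7 1 11)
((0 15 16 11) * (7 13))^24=((0 15 16 11)(7 13))^24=(16)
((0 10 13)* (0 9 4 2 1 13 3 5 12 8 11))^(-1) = (0 11 8 12 5 3 10)(1 2 4 9 13)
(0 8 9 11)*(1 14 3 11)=[8, 14, 2, 11, 4, 5, 6, 7, 9, 1, 10, 0, 12, 13, 3]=(0 8 9 1 14 3 11)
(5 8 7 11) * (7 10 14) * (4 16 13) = (4 16 13)(5 8 10 14 7 11) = [0, 1, 2, 3, 16, 8, 6, 11, 10, 9, 14, 5, 12, 4, 7, 15, 13]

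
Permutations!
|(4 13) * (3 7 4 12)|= |(3 7 4 13 12)|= 5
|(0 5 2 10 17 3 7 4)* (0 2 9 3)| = 9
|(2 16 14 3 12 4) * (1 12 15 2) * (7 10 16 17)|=24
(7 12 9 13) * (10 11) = (7 12 9 13)(10 11) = [0, 1, 2, 3, 4, 5, 6, 12, 8, 13, 11, 10, 9, 7]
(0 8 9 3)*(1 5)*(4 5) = (0 8 9 3)(1 4 5) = [8, 4, 2, 0, 5, 1, 6, 7, 9, 3]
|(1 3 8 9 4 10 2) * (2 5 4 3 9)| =|(1 9 3 8 2)(4 10 5)| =15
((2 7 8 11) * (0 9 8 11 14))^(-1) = (0 14 8 9)(2 11 7)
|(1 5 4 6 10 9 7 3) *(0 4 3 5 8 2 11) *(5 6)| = |(0 4 5 3 1 8 2 11)(6 10 9 7)| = 8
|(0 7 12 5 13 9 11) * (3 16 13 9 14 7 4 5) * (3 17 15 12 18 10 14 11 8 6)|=|(0 4 5 9 8 6 3 16 13 11)(7 18 10 14)(12 17 15)|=60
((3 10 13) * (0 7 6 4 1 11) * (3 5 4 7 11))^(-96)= ((0 11)(1 3 10 13 5 4)(6 7))^(-96)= (13)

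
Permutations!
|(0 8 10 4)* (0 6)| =|(0 8 10 4 6)| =5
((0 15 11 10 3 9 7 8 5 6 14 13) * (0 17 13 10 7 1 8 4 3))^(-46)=(17)(0 9 10 3 14 4 6 7 5 11 8 15 1)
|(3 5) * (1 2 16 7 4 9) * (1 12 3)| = 9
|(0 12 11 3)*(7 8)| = |(0 12 11 3)(7 8)| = 4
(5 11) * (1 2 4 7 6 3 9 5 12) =(1 2 4 7 6 3 9 5 11 12) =[0, 2, 4, 9, 7, 11, 3, 6, 8, 5, 10, 12, 1]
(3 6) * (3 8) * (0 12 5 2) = [12, 1, 0, 6, 4, 2, 8, 7, 3, 9, 10, 11, 5] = (0 12 5 2)(3 6 8)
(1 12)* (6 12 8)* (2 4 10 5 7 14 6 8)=(1 2 4 10 5 7 14 6 12)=[0, 2, 4, 3, 10, 7, 12, 14, 8, 9, 5, 11, 1, 13, 6]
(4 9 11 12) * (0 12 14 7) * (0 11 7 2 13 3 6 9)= (0 12 4)(2 13 3 6 9 7 11 14)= [12, 1, 13, 6, 0, 5, 9, 11, 8, 7, 10, 14, 4, 3, 2]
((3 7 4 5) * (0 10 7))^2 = ((0 10 7 4 5 3))^2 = (0 7 5)(3 10 4)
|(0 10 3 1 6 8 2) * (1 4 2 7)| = |(0 10 3 4 2)(1 6 8 7)| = 20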